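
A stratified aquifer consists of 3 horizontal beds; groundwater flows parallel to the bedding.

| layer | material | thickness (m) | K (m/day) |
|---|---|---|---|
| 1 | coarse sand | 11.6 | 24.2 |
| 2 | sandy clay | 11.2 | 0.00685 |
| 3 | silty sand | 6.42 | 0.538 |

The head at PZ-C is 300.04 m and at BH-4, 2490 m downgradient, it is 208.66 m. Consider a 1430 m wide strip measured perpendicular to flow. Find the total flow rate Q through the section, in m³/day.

14900

Flow is parallel to layering, so each bed carries its own Darcy discharge and the transmissivities add.
Σ(K_i·b_i) = 24.2×11.6 + 0.00685×11.2 + 0.538×6.42 = 284.3 m²/day.
Hydraulic gradient i = (300.04 − 208.66) / 2490 = 91.38 / 2490 = 0.03670.
Q = Σ(K_i·b_i) · W · i = 284.3 × 1430 × 0.03670 = 14917 m³/day.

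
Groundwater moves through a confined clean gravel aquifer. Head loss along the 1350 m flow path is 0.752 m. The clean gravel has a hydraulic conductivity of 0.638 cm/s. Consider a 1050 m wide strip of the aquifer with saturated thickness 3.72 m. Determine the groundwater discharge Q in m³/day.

1200

Convert K: 0.638 cm/s × 864 = 551.2 m/day.
Cross-sectional area A = 1050 × 3.72 = 3906 m².
Hydraulic gradient i = Δh / L = 0.752 / 1350 = 0.0005570.
Darcy's law: Q = K · A · i = 551.2 × 3906 × 0.0005570 = 1199 m³/day.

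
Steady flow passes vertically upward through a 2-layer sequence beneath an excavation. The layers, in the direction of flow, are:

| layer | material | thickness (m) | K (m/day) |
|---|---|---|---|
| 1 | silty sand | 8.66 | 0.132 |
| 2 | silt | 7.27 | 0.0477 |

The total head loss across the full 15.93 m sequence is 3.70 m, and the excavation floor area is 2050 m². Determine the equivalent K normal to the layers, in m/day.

Flow is perpendicular to layering, so the layers act in series and the equivalent K is the thickness-weighted harmonic mean.
Total thickness L = 8.66 + 7.27 = 15.93 m.
Σ(b_i/K_i) = 8.66/0.132 + 7.27/0.0477 = 218.0 d.
K_eq = L / Σ(b_i/K_i) = 15.93 / 218.0 = 0.07307 m/day.

0.0731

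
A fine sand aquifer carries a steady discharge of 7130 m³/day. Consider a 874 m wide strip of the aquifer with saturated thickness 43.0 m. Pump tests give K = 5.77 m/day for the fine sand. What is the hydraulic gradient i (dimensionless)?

Cross-sectional area A = 874 × 43.0 = 37582 m².
From Q = K·A·i, i = Q / (K·A) = 7130 / (5.770 × 37582) = 0.03288.

0.0329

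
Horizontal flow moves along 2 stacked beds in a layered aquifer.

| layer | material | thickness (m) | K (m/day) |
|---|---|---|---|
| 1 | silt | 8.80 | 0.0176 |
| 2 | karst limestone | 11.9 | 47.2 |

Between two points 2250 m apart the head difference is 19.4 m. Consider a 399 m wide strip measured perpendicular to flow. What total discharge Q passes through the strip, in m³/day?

1930

Flow is parallel to layering, so each bed carries its own Darcy discharge and the transmissivities add.
Σ(K_i·b_i) = 0.0176×8.80 + 47.2×11.9 = 561.8 m²/day.
Hydraulic gradient i = Δh / L = 19.4 / 2250 = 0.008622.
Q = Σ(K_i·b_i) · W · i = 561.8 × 399 × 0.008622 = 1933 m³/day.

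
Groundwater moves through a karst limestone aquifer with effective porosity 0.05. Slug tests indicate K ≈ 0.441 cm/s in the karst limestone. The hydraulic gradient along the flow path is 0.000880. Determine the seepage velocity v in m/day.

6.71

Convert K: 0.441 cm/s × 864 = 381.0 m/day.
Hydraulic gradient i = 0.000880.
Darcy flux q = K · i = 381.0 × 0.0008800 = 0.3353 m/day.
Seepage velocity v = q / n_e = 0.3353 / 0.05 = 6.706 m/day.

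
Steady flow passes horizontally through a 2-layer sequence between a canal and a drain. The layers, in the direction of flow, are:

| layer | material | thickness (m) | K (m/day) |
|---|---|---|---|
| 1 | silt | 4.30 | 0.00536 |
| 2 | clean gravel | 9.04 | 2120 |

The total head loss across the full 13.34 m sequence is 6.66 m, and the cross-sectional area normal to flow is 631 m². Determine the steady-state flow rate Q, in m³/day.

5.24

Flow is perpendicular to layering, so the layers act in series and the equivalent K is the thickness-weighted harmonic mean.
Total thickness L = 4.30 + 9.04 = 13.34 m.
Σ(b_i/K_i) = 4.30/0.00536 + 9.04/2120 = 802.2 d.
K_eq = L / Σ(b_i/K_i) = 13.34 / 802.2 = 0.01663 m/day.
Q = K_eq · A · (Δh/L) = 0.01663 × 631 × (6.66/13.34) = 5.238 m³/day.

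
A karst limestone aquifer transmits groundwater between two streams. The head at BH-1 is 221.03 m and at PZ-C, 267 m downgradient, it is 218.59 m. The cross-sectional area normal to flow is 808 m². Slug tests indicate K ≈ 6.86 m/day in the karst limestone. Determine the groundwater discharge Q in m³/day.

50.7

Hydraulic gradient i = (221.03 − 218.59) / 267 = 2.44 / 267 = 0.009139.
Darcy's law: Q = K · A · i = 6.860 × 808.0 × 0.009139 = 50.65 m³/day.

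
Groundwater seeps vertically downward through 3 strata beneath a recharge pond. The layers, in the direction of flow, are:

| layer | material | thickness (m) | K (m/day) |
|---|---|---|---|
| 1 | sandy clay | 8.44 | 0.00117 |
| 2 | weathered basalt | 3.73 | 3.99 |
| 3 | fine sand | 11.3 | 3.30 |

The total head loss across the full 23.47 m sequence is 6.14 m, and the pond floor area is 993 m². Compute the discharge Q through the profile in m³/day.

Flow is perpendicular to layering, so the layers act in series and the equivalent K is the thickness-weighted harmonic mean.
Total thickness L = 8.44 + 3.73 + 11.3 = 23.47 m.
Σ(b_i/K_i) = 8.44/0.00117 + 3.73/3.99 + 11.3/3.30 = 7218 d.
K_eq = L / Σ(b_i/K_i) = 23.47 / 7218 = 0.003252 m/day.
Q = K_eq · A · (Δh/L) = 0.003252 × 993 × (6.14/23.47) = 0.8447 m³/day.

0.845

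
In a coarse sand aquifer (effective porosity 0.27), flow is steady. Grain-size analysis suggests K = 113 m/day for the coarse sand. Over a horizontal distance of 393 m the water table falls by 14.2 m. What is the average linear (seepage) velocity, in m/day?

Hydraulic gradient i = Δh / L = 14.2 / 393 = 0.03613.
Darcy flux q = K · i = 113.0 × 0.03613 = 4.083 m/day.
Seepage velocity v = q / n_e = 4.083 / 0.27 = 15.12 m/day.

15.1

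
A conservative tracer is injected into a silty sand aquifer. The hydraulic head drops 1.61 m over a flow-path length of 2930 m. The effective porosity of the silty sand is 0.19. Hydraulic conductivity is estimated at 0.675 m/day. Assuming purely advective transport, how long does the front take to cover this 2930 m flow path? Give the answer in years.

Hydraulic gradient i = Δh / L = 1.61 / 2930 = 0.0005495.
Darcy flux q = K · i = 0.6750 × 0.0005495 = 0.0003709 m/day.
Seepage velocity v = q / n_e = 0.0003709 / 0.19 = 0.001952 m/day.
Travel time t = L / v = 2930 / 0.001952 = 1.501e+06 days = 4109 years.

4110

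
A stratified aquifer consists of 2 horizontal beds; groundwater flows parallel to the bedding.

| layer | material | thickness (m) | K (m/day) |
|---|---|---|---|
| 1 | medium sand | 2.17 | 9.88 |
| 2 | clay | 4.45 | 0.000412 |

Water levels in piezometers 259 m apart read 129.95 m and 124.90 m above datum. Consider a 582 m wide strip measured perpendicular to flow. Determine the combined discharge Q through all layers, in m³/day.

Flow is parallel to layering, so each bed carries its own Darcy discharge and the transmissivities add.
Σ(K_i·b_i) = 9.88×2.17 + 0.000412×4.45 = 21.44 m²/day.
Hydraulic gradient i = (129.95 − 124.90) / 259 = 5.05 / 259 = 0.01950.
Q = Σ(K_i·b_i) · W · i = 21.44 × 582 × 0.01950 = 243.3 m³/day.

243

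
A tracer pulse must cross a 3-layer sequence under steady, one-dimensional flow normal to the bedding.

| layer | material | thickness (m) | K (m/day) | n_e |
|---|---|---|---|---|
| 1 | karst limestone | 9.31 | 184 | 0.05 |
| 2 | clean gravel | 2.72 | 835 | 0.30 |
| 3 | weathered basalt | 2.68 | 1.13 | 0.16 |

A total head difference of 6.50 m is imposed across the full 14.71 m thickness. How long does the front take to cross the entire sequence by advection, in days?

0.638

With flow normal to the layers, continuity requires the same specific discharge q through every layer.
Σ(b_i/K_i) = 9.31/184 + 2.72/835 + 2.68/1.13 = 2.426 d.
q = Δh / Σ(b_i/K_i) = 6.50 / 2.426 = 2.680 m/day.
In each layer the seepage velocity is v_i = q/n_i, so the layer transit time is t_i = b_i·n_i / q:
  layer 1 (karst limestone): t_1 = 9.31 × 0.05 / 2.680 = 0.1737 d
  layer 2 (clean gravel): t_2 = 2.72 × 0.30 / 2.680 = 0.3045 d
  layer 3 (weathered basalt): t_3 = 2.68 × 0.16 / 2.680 = 0.1600 d
Total t = Σ t_i = 0.6382 days.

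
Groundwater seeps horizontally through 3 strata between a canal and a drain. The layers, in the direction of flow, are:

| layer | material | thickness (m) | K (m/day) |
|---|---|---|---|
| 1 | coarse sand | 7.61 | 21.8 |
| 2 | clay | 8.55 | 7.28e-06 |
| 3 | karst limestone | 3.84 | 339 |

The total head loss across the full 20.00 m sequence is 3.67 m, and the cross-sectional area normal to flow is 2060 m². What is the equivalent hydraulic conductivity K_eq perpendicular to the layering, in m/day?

Flow is perpendicular to layering, so the layers act in series and the equivalent K is the thickness-weighted harmonic mean.
Total thickness L = 7.61 + 8.55 + 3.84 = 20.00 m.
Σ(b_i/K_i) = 7.61/21.8 + 8.55/7.28e-06 + 3.84/339 = 1.174e+06 d.
K_eq = L / Σ(b_i/K_i) = 20.00 / 1.174e+06 = 1.703e-05 m/day.

1.70e-05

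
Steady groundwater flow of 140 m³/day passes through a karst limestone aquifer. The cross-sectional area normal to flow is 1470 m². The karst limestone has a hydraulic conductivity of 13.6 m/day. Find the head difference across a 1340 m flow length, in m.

9.38

From Q = K·A·i, i = Q / (K·A) = 140 / (13.60 × 1470) = 0.007003.
Head loss Δh = i · L = 0.007003 × 1340 = 9.384 m.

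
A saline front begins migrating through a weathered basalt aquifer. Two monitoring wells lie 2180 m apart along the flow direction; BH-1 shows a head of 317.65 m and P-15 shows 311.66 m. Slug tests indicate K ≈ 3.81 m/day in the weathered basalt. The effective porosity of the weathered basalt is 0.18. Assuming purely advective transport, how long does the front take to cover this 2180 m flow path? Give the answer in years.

Hydraulic gradient i = (317.65 − 311.66) / 2180 = 5.99 / 2180 = 0.002748.
Darcy flux q = K · i = 3.810 × 0.002748 = 0.01047 m/day.
Seepage velocity v = q / n_e = 0.01047 / 0.18 = 0.05816 m/day.
Travel time t = L / v = 2180 / 0.05816 = 37483 days = 102.6 years.

103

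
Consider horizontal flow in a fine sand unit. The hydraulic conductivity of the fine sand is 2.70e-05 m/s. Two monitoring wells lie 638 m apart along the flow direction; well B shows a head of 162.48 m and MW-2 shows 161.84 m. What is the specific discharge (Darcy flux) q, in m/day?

Convert K: 2.70e-05 m/s × 86400 = 2.333 m/day.
Hydraulic gradient i = (162.48 − 161.84) / 638 = 0.64 / 638 = 0.001003.
Specific discharge q = K · i = 2.333 × 0.001003 = 0.002340 m/day.

0.00234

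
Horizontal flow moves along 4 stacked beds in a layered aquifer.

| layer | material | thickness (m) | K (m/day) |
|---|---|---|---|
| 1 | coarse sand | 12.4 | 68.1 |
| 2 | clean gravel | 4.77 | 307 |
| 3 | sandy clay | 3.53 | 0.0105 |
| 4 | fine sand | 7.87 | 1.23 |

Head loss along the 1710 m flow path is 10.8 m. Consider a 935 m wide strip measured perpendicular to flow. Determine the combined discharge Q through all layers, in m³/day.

13700

Flow is parallel to layering, so each bed carries its own Darcy discharge and the transmissivities add.
Σ(K_i·b_i) = 68.1×12.4 + 307×4.77 + 0.0105×3.53 + 1.23×7.87 = 2319 m²/day.
Hydraulic gradient i = Δh / L = 10.8 / 1710 = 0.006316.
Q = Σ(K_i·b_i) · W · i = 2319 × 935 × 0.006316 = 13692 m³/day.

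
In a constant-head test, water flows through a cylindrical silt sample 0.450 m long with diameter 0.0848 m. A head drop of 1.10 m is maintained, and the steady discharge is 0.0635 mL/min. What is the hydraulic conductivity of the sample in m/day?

0.00662

Cross-sectional area A = π·(d/2)² = π × (0.0848/2)² = 0.005648 m².
Convert discharge: 0.0635 mL/min = 1.058e-09 m³/s.
Darcy's law rearranged: K = Q·L / (A·Δh) = 1.058e-09 × 0.450 / (0.005648 × 1.10) = 7.666e-08 m/s = 0.006623 m/day.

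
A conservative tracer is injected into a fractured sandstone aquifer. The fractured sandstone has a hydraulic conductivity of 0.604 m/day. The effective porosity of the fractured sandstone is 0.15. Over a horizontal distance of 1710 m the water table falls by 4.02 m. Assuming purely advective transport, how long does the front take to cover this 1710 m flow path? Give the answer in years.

495

Hydraulic gradient i = Δh / L = 4.02 / 1710 = 0.002351.
Darcy flux q = K · i = 0.6040 × 0.002351 = 0.001420 m/day.
Seepage velocity v = q / n_e = 0.001420 / 0.15 = 0.009466 m/day.
Travel time t = L / v = 1710 / 0.009466 = 1.806e+05 days = 494.6 years.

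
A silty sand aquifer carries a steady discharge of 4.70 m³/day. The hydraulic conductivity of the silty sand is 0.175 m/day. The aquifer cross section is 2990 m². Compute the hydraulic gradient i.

0.00898

From Q = K·A·i, i = Q / (K·A) = 4.70 / (0.1750 × 2990) = 0.008982.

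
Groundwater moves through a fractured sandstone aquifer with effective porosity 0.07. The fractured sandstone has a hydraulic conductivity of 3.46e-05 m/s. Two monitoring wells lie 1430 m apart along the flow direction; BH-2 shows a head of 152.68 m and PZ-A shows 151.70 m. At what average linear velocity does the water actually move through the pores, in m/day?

Convert K: 3.46e-05 m/s × 86400 = 2.989 m/day.
Hydraulic gradient i = (152.68 − 151.70) / 1430 = 0.98 / 1430 = 0.0006853.
Darcy flux q = K · i = 2.989 × 0.0006853 = 0.002049 m/day.
Seepage velocity v = q / n_e = 0.002049 / 0.07 = 0.02927 m/day.

0.0293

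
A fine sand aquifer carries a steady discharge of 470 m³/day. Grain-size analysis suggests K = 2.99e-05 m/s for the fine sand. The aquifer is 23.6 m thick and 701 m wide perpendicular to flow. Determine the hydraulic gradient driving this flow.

0.0110

Convert K: 2.99e-05 m/s × 86400 = 2.583 m/day.
Cross-sectional area A = 701 × 23.6 = 16544 m².
From Q = K·A·i, i = Q / (K·A) = 470 / (2.583 × 16544) = 0.01100.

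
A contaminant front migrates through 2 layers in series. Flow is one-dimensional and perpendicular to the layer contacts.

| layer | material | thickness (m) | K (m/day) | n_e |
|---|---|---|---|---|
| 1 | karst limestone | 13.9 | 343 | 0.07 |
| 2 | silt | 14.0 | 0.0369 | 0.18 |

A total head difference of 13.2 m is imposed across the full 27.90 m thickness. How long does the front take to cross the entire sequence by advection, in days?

100

With flow normal to the layers, continuity requires the same specific discharge q through every layer.
Σ(b_i/K_i) = 13.9/343 + 14.0/0.0369 = 379.4 d.
q = Δh / Σ(b_i/K_i) = 13.2 / 379.4 = 0.03479 m/day.
In each layer the seepage velocity is v_i = q/n_i, so the layer transit time is t_i = b_i·n_i / q:
  layer 1 (karst limestone): t_1 = 13.9 × 0.07 / 0.03479 = 27.97 d
  layer 2 (silt): t_2 = 14.0 × 0.18 / 0.03479 = 72.44 d
Total t = Σ t_i = 100.4 days.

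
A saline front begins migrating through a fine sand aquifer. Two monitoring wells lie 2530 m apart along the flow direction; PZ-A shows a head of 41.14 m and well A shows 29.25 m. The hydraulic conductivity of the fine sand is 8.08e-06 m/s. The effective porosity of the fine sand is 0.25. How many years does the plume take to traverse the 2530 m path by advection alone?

528

Convert K: 8.08e-06 m/s × 86400 = 0.6981 m/day.
Hydraulic gradient i = (41.14 − 29.25) / 2530 = 11.89 / 2530 = 0.004700.
Darcy flux q = K · i = 0.6981 × 0.004700 = 0.003281 m/day.
Seepage velocity v = q / n_e = 0.003281 / 0.25 = 0.01312 m/day.
Travel time t = L / v = 2530 / 0.01312 = 1.928e+05 days = 527.8 years.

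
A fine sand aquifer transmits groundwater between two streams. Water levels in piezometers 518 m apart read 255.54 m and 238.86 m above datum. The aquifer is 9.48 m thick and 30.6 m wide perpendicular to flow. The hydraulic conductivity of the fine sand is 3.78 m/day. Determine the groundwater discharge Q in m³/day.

Cross-sectional area A = 30.6 × 9.48 = 290.1 m².
Hydraulic gradient i = (255.54 − 238.86) / 518 = 16.68 / 518 = 0.03220.
Darcy's law: Q = K · A · i = 3.780 × 290.1 × 0.03220 = 35.31 m³/day.

35.3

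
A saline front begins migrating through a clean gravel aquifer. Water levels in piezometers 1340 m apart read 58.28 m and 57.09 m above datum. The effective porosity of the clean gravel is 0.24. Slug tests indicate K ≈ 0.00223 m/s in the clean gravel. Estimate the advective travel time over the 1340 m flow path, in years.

Convert K: 0.00223 m/s × 86400 = 192.7 m/day.
Hydraulic gradient i = (58.28 − 57.09) / 1340 = 1.19 / 1340 = 0.0008881.
Darcy flux q = K · i = 192.7 × 0.0008881 = 0.1711 m/day.
Seepage velocity v = q / n_e = 0.1711 / 0.24 = 0.7129 m/day.
Travel time t = L / v = 1340 / 0.7129 = 1880 days = 5.146 years.

5.15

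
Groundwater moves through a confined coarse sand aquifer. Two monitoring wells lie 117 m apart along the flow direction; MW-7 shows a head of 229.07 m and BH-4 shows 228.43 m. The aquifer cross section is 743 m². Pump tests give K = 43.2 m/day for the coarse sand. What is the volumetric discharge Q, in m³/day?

Hydraulic gradient i = (229.07 − 228.43) / 117 = 0.64 / 117 = 0.005470.
Darcy's law: Q = K · A · i = 43.20 × 743.0 × 0.005470 = 175.6 m³/day.

176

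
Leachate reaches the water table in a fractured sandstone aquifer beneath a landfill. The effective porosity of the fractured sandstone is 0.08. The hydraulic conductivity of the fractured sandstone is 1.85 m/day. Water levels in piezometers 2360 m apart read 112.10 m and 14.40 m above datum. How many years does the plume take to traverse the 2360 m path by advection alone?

Hydraulic gradient i = (112.10 − 14.40) / 2360 = 97.7 / 2360 = 0.04140.
Darcy flux q = K · i = 1.850 × 0.04140 = 0.07659 m/day.
Seepage velocity v = q / n_e = 0.07659 / 0.08 = 0.9573 m/day.
Travel time t = L / v = 2360 / 0.9573 = 2465 days = 6.749 years.

6.75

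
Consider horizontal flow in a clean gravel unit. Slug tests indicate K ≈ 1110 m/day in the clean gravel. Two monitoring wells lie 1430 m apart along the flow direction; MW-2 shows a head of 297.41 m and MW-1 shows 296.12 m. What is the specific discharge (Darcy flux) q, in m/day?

Hydraulic gradient i = (297.41 − 296.12) / 1430 = 1.29 / 1430 = 0.0009021.
Specific discharge q = K · i = 1110 × 0.0009021 = 1.001 m/day.

1.00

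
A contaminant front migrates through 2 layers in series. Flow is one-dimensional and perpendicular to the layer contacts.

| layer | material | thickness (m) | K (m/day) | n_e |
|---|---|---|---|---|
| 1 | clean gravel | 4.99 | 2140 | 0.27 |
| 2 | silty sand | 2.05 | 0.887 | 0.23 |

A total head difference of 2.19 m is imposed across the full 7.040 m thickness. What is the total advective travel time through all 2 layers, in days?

With flow normal to the layers, continuity requires the same specific discharge q through every layer.
Σ(b_i/K_i) = 4.99/2140 + 2.05/0.887 = 2.313 d.
q = Δh / Σ(b_i/K_i) = 2.19 / 2.313 = 0.9466 m/day.
In each layer the seepage velocity is v_i = q/n_i, so the layer transit time is t_i = b_i·n_i / q:
  layer 1 (clean gravel): t_1 = 4.99 × 0.27 / 0.9466 = 1.423 d
  layer 2 (silty sand): t_2 = 2.05 × 0.23 / 0.9466 = 0.4981 d
Total t = Σ t_i = 1.921 days.

1.92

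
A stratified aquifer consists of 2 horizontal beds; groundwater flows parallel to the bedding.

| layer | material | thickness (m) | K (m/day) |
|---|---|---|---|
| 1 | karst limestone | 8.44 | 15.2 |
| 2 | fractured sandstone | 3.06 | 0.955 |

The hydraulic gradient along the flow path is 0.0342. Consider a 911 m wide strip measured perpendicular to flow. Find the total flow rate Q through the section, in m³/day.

Flow is parallel to layering, so each bed carries its own Darcy discharge and the transmissivities add.
Σ(K_i·b_i) = 15.2×8.44 + 0.955×3.06 = 131.2 m²/day.
Hydraulic gradient i = 0.0342.
Q = Σ(K_i·b_i) · W · i = 131.2 × 911 × 0.03420 = 4088 m³/day.

4090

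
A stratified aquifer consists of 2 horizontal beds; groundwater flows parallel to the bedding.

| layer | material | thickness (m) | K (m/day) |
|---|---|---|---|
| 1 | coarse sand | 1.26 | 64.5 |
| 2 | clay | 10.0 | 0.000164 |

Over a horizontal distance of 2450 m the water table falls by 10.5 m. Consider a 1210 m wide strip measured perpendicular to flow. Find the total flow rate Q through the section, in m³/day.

421

Flow is parallel to layering, so each bed carries its own Darcy discharge and the transmissivities add.
Σ(K_i·b_i) = 64.5×1.26 + 0.000164×10.0 = 81.27 m²/day.
Hydraulic gradient i = Δh / L = 10.5 / 2450 = 0.004286.
Q = Σ(K_i·b_i) · W · i = 81.27 × 1210 × 0.004286 = 421.5 m³/day.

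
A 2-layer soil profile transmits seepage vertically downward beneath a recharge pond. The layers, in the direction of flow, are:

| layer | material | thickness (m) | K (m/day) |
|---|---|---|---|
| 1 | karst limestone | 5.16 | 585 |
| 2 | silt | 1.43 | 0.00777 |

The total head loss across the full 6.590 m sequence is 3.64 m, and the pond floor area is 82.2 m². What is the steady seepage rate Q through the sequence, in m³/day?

1.63

Flow is perpendicular to layering, so the layers act in series and the equivalent K is the thickness-weighted harmonic mean.
Total thickness L = 5.16 + 1.43 = 6.590 m.
Σ(b_i/K_i) = 5.16/585 + 1.43/0.00777 = 184.1 d.
K_eq = L / Σ(b_i/K_i) = 6.590 / 184.1 = 0.03581 m/day.
Q = K_eq · A · (Δh/L) = 0.03581 × 82.2 × (3.64/6.590) = 1.626 m³/day.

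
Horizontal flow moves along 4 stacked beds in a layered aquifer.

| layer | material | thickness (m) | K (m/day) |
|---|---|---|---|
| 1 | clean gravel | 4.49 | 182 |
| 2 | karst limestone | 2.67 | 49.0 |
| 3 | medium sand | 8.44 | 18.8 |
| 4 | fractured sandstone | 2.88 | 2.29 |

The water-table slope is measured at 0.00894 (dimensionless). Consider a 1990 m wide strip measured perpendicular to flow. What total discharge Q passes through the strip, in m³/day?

19800

Flow is parallel to layering, so each bed carries its own Darcy discharge and the transmissivities add.
Σ(K_i·b_i) = 182×4.49 + 49.0×2.67 + 18.8×8.44 + 2.29×2.88 = 1113 m²/day.
Hydraulic gradient i = 0.00894.
Q = Σ(K_i·b_i) · W · i = 1113 × 1990 × 0.008940 = 19806 m³/day.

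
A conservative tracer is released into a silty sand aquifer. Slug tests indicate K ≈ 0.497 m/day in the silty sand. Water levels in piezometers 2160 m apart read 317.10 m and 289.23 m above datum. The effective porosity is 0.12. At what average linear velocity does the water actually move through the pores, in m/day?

0.0534

Hydraulic gradient i = (317.10 − 289.23) / 2160 = 27.87 / 2160 = 0.01290.
Darcy flux q = K · i = 0.4970 × 0.01290 = 0.006413 m/day.
Seepage velocity v = q / n_e = 0.006413 / 0.12 = 0.05344 m/day.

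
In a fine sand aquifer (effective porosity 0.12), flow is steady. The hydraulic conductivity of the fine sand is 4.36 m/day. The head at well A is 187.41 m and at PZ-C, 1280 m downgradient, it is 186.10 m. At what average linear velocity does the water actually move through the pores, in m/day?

Hydraulic gradient i = (187.41 − 186.10) / 1280 = 1.31 / 1280 = 0.001023.
Darcy flux q = K · i = 4.360 × 0.001023 = 0.004462 m/day.
Seepage velocity v = q / n_e = 0.004462 / 0.12 = 0.03718 m/day.

0.0372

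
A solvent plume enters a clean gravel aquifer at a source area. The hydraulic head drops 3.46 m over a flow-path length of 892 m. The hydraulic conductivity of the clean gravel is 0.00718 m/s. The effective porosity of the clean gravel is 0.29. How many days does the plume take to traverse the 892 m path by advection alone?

Convert K: 0.00718 m/s × 86400 = 620.4 m/day.
Hydraulic gradient i = Δh / L = 3.46 / 892 = 0.003879.
Darcy flux q = K · i = 620.4 × 0.003879 = 2.406 m/day.
Seepage velocity v = q / n_e = 2.406 / 0.29 = 8.298 m/day.
Travel time t = L / v = 892 / 8.298 = 107.5 days.

108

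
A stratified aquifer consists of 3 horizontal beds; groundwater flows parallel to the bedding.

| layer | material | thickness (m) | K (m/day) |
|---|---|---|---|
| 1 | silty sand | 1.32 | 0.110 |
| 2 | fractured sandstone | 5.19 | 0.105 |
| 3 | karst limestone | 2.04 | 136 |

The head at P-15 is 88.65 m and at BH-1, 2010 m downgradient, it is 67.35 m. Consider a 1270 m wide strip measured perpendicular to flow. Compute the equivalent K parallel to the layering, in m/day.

Flow is parallel to layering, so each bed carries its own Darcy discharge and the transmissivities add.
Σ(K_i·b_i) = 0.110×1.32 + 0.105×5.19 + 136×2.04 = 278.1 m²/day.
Total thickness b = 8.550 m, so K_eq = Σ(K_i·b_i)/b = 32.53 m/day.

32.5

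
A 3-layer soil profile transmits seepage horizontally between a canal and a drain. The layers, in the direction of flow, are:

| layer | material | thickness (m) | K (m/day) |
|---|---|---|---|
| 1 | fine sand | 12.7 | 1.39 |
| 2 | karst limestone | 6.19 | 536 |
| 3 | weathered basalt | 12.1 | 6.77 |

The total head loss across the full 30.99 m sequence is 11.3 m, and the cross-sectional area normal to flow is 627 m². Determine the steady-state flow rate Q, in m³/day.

Flow is perpendicular to layering, so the layers act in series and the equivalent K is the thickness-weighted harmonic mean.
Total thickness L = 12.7 + 6.19 + 12.1 = 30.99 m.
Σ(b_i/K_i) = 12.7/1.39 + 6.19/536 + 12.1/6.77 = 10.94 d.
K_eq = L / Σ(b_i/K_i) = 30.99 / 10.94 = 2.834 m/day.
Q = K_eq · A · (Δh/L) = 2.834 × 627 × (11.3/30.99) = 647.9 m³/day.

648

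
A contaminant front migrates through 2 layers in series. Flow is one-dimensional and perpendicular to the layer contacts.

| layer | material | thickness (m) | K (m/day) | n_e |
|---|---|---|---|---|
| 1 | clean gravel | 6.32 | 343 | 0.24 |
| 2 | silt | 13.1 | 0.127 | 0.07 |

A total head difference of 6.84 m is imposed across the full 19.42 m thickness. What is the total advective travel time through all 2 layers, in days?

With flow normal to the layers, continuity requires the same specific discharge q through every layer.
Σ(b_i/K_i) = 6.32/343 + 13.1/0.127 = 103.2 d.
q = Δh / Σ(b_i/K_i) = 6.84 / 103.2 = 0.06630 m/day.
In each layer the seepage velocity is v_i = q/n_i, so the layer transit time is t_i = b_i·n_i / q:
  layer 1 (clean gravel): t_1 = 6.32 × 0.24 / 0.06630 = 22.88 d
  layer 2 (silt): t_2 = 13.1 × 0.07 / 0.06630 = 13.83 d
Total t = Σ t_i = 36.71 days.

36.7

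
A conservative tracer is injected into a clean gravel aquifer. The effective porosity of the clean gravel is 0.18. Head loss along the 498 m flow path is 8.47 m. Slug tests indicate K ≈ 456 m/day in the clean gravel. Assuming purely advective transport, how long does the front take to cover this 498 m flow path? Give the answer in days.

Hydraulic gradient i = Δh / L = 8.47 / 498 = 0.01701.
Darcy flux q = K · i = 456.0 × 0.01701 = 7.756 m/day.
Seepage velocity v = q / n_e = 7.756 / 0.18 = 43.09 m/day.
Travel time t = L / v = 498 / 43.09 = 11.56 days.

11.6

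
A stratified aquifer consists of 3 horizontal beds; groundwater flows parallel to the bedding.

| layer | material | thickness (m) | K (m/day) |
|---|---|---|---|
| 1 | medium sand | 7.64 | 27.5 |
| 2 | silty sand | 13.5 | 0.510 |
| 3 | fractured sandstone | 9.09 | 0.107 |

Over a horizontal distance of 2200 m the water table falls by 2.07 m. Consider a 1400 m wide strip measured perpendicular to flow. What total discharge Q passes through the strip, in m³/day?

287

Flow is parallel to layering, so each bed carries its own Darcy discharge and the transmissivities add.
Σ(K_i·b_i) = 27.5×7.64 + 0.510×13.5 + 0.107×9.09 = 218.0 m²/day.
Hydraulic gradient i = Δh / L = 2.07 / 2200 = 0.0009409.
Q = Σ(K_i·b_i) · W · i = 218.0 × 1400 × 0.0009409 = 287.1 m³/day.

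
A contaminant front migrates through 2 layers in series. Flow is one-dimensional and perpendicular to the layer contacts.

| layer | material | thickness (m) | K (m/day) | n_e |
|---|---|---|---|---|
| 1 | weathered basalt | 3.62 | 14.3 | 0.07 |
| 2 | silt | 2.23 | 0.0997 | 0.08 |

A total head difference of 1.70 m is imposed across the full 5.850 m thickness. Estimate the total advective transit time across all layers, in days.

With flow normal to the layers, continuity requires the same specific discharge q through every layer.
Σ(b_i/K_i) = 3.62/14.3 + 2.23/0.0997 = 22.62 d.
q = Δh / Σ(b_i/K_i) = 1.70 / 22.62 = 0.07515 m/day.
In each layer the seepage velocity is v_i = q/n_i, so the layer transit time is t_i = b_i·n_i / q:
  layer 1 (weathered basalt): t_1 = 3.62 × 0.07 / 0.07515 = 3.372 d
  layer 2 (silt): t_2 = 2.23 × 0.08 / 0.07515 = 2.374 d
Total t = Σ t_i = 5.746 days.

5.75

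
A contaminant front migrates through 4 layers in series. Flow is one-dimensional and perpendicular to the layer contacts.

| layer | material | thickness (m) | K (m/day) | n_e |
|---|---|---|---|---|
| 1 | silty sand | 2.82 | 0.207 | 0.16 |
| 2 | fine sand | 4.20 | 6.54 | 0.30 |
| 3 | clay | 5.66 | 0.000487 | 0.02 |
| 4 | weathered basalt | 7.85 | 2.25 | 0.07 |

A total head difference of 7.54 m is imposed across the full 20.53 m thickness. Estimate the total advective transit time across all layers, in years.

With flow normal to the layers, continuity requires the same specific discharge q through every layer.
Σ(b_i/K_i) = 2.82/0.207 + 4.20/6.54 + 5.66/0.000487 + 7.85/2.25 = 11640 d.
q = Δh / Σ(b_i/K_i) = 7.54 / 11640 = 0.0006478 m/day.
In each layer the seepage velocity is v_i = q/n_i, so the layer transit time is t_i = b_i·n_i / q:
  layer 1 (silty sand): t_1 = 2.82 × 0.16 / 0.0006478 = 696.5 d
  layer 2 (fine sand): t_2 = 4.20 × 0.30 / 0.0006478 = 1945 d
  layer 3 (clay): t_3 = 5.66 × 0.02 / 0.0006478 = 174.8 d
  layer 4 (weathered basalt): t_4 = 7.85 × 0.07 / 0.0006478 = 848.3 d
Total t = Σ t_i = 3665 days = 10.03 years.

10.0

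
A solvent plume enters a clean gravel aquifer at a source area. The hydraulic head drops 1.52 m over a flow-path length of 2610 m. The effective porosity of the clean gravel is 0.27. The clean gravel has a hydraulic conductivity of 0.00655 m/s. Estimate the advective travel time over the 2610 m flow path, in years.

Convert K: 0.00655 m/s × 86400 = 565.9 m/day.
Hydraulic gradient i = Δh / L = 1.52 / 2610 = 0.0005824.
Darcy flux q = K · i = 565.9 × 0.0005824 = 0.3296 m/day.
Seepage velocity v = q / n_e = 0.3296 / 0.27 = 1.221 m/day.
Travel time t = L / v = 2610 / 1.221 = 2138 days = 5.854 years.

5.85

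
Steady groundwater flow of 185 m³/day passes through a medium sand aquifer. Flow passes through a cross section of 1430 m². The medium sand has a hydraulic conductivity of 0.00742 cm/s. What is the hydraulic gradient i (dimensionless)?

0.0202

Convert K: 0.00742 cm/s × 864 = 6.411 m/day.
From Q = K·A·i, i = Q / (K·A) = 185 / (6.411 × 1430) = 0.02018.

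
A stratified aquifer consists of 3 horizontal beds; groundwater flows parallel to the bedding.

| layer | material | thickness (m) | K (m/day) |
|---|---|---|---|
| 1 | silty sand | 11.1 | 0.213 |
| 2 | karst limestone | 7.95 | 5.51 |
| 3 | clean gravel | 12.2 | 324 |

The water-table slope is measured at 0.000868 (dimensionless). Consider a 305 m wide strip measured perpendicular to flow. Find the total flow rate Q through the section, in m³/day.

1060

Flow is parallel to layering, so each bed carries its own Darcy discharge and the transmissivities add.
Σ(K_i·b_i) = 0.213×11.1 + 5.51×7.95 + 324×12.2 = 3999 m²/day.
Hydraulic gradient i = 0.000868.
Q = Σ(K_i·b_i) · W · i = 3999 × 305 × 0.0008680 = 1059 m³/day.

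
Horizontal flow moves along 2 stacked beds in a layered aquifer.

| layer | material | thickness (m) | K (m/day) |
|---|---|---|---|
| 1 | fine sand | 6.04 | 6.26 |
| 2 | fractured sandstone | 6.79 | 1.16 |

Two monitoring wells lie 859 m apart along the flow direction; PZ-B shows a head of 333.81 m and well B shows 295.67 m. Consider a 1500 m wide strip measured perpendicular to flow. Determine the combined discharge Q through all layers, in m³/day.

Flow is parallel to layering, so each bed carries its own Darcy discharge and the transmissivities add.
Σ(K_i·b_i) = 6.26×6.04 + 1.16×6.79 = 45.69 m²/day.
Hydraulic gradient i = (333.81 − 295.67) / 859 = 38.14 / 859 = 0.04440.
Q = Σ(K_i·b_i) · W · i = 45.69 × 1500 × 0.04440 = 3043 m³/day.

3040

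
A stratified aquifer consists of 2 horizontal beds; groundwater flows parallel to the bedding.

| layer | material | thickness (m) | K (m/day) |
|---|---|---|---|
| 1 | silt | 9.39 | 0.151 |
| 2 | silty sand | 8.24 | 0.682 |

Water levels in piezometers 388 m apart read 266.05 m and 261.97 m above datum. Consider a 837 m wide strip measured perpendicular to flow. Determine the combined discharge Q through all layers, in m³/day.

61.9

Flow is parallel to layering, so each bed carries its own Darcy discharge and the transmissivities add.
Σ(K_i·b_i) = 0.151×9.39 + 0.682×8.24 = 7.038 m²/day.
Hydraulic gradient i = (266.05 − 261.97) / 388 = 4.08 / 388 = 0.01052.
Q = Σ(K_i·b_i) · W · i = 7.038 × 837 × 0.01052 = 61.94 m³/day.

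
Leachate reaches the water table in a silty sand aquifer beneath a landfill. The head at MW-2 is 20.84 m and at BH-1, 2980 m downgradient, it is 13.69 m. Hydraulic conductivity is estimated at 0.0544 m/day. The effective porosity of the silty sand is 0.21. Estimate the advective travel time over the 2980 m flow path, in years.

13100

Hydraulic gradient i = (20.84 − 13.69) / 2980 = 7.15 / 2980 = 0.002399.
Darcy flux q = K · i = 0.05440 × 0.002399 = 0.0001305 m/day.
Seepage velocity v = q / n_e = 0.0001305 / 0.21 = 0.0006215 m/day.
Travel time t = L / v = 2980 / 0.0006215 = 4.795e+06 days = 13127 years.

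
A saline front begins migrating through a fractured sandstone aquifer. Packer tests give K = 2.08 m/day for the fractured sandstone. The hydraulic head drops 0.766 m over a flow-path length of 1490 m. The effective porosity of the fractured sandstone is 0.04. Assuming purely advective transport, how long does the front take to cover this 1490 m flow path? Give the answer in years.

Hydraulic gradient i = Δh / L = 0.766 / 1490 = 0.0005141.
Darcy flux q = K · i = 2.080 × 0.0005141 = 0.001069 m/day.
Seepage velocity v = q / n_e = 0.001069 / 0.04 = 0.02673 m/day.
Travel time t = L / v = 1490 / 0.02673 = 55737 days = 152.6 years.

153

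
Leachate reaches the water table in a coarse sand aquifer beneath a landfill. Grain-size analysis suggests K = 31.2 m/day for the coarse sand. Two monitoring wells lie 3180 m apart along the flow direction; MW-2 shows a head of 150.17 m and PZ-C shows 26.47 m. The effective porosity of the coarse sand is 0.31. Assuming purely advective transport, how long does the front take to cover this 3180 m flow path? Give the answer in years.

2.22

Hydraulic gradient i = (150.17 − 26.47) / 3180 = 123.7 / 3180 = 0.03890.
Darcy flux q = K · i = 31.20 × 0.03890 = 1.214 m/day.
Seepage velocity v = q / n_e = 1.214 / 0.31 = 3.915 m/day.
Travel time t = L / v = 3180 / 3.915 = 812.3 days = 2.224 years.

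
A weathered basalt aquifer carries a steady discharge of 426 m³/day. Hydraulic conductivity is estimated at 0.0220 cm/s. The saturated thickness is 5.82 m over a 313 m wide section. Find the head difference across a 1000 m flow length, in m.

Convert K: 0.0220 cm/s × 864 = 19.01 m/day.
Cross-sectional area A = 313 × 5.82 = 1822 m².
From Q = K·A·i, i = Q / (K·A) = 426 / (19.01 × 1822) = 0.01230.
Head loss Δh = i · L = 0.01230 × 1000 = 12.30 m.

12.3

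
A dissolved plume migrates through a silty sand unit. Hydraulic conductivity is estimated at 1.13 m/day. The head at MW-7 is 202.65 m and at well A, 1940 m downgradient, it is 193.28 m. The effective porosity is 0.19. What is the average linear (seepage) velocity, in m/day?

0.0287

Hydraulic gradient i = (202.65 − 193.28) / 1940 = 9.37 / 1940 = 0.004830.
Darcy flux q = K · i = 1.130 × 0.004830 = 0.005458 m/day.
Seepage velocity v = q / n_e = 0.005458 / 0.19 = 0.02873 m/day.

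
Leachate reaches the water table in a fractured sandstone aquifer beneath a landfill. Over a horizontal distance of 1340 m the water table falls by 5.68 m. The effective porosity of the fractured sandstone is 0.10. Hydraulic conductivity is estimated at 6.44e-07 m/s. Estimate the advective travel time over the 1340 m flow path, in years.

Convert K: 6.44e-07 m/s × 86400 = 0.05564 m/day.
Hydraulic gradient i = Δh / L = 5.68 / 1340 = 0.004239.
Darcy flux q = K · i = 0.05564 × 0.004239 = 0.0002359 m/day.
Seepage velocity v = q / n_e = 0.0002359 / 0.10 = 0.002359 m/day.
Travel time t = L / v = 1340 / 0.002359 = 5.681e+05 days = 1556 years.

1560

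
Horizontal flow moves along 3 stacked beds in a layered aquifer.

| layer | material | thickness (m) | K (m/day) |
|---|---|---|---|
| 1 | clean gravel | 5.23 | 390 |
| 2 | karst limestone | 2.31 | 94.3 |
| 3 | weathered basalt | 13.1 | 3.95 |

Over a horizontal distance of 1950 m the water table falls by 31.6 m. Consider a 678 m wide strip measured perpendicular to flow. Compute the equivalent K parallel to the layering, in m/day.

112

Flow is parallel to layering, so each bed carries its own Darcy discharge and the transmissivities add.
Σ(K_i·b_i) = 390×5.23 + 94.3×2.31 + 3.95×13.1 = 2309 m²/day.
Total thickness b = 20.64 m, so K_eq = Σ(K_i·b_i)/b = 111.9 m/day.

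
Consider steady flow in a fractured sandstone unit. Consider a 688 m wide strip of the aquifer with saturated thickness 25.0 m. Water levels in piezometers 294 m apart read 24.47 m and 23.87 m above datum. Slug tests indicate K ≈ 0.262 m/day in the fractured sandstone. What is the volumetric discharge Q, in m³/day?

Cross-sectional area A = 688 × 25.0 = 17200 m².
Hydraulic gradient i = (24.47 − 23.87) / 294 = 0.6 / 294 = 0.002041.
Darcy's law: Q = K · A · i = 0.2620 × 17200 × 0.002041 = 9.197 m³/day.

9.20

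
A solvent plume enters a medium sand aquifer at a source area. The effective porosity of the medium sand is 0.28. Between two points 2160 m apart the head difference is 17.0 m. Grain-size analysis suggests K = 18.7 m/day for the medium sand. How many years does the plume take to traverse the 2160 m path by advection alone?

Hydraulic gradient i = Δh / L = 17.0 / 2160 = 0.007870.
Darcy flux q = K · i = 18.70 × 0.007870 = 0.1472 m/day.
Seepage velocity v = q / n_e = 0.1472 / 0.28 = 0.5256 m/day.
Travel time t = L / v = 2160 / 0.5256 = 4109 days = 11.25 years.

11.3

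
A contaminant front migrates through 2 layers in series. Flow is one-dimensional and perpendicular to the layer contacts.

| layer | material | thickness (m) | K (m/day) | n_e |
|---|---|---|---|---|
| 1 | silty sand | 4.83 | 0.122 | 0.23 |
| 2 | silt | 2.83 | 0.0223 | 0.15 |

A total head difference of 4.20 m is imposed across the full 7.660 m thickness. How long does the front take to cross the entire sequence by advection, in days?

With flow normal to the layers, continuity requires the same specific discharge q through every layer.
Σ(b_i/K_i) = 4.83/0.122 + 2.83/0.0223 = 166.5 d.
q = Δh / Σ(b_i/K_i) = 4.20 / 166.5 = 0.02523 m/day.
In each layer the seepage velocity is v_i = q/n_i, so the layer transit time is t_i = b_i·n_i / q:
  layer 1 (silty sand): t_1 = 4.83 × 0.23 / 0.02523 = 44.04 d
  layer 2 (silt): t_2 = 2.83 × 0.15 / 0.02523 = 16.83 d
Total t = Σ t_i = 60.87 days.

60.9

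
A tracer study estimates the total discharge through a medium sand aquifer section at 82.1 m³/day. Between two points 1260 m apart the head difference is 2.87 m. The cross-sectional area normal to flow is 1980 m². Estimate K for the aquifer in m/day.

18.2

Hydraulic gradient i = Δh / L = 2.87 / 1260 = 0.002278.
From Q = K·A·i, K = Q / (A·i) = 82.1 / (1980 × 0.002278) = 18.20 m/day.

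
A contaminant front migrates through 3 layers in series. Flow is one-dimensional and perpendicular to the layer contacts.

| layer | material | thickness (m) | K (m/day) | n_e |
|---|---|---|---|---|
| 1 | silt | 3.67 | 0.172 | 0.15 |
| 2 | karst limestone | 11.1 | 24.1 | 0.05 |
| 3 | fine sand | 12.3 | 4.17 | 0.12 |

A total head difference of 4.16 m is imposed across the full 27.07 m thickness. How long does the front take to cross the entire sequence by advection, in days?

With flow normal to the layers, continuity requires the same specific discharge q through every layer.
Σ(b_i/K_i) = 3.67/0.172 + 11.1/24.1 + 12.3/4.17 = 24.75 d.
q = Δh / Σ(b_i/K_i) = 4.16 / 24.75 = 0.1681 m/day.
In each layer the seepage velocity is v_i = q/n_i, so the layer transit time is t_i = b_i·n_i / q:
  layer 1 (silt): t_1 = 3.67 × 0.15 / 0.1681 = 3.275 d
  layer 2 (karst limestone): t_2 = 11.1 × 0.05 / 0.1681 = 3.302 d
  layer 3 (fine sand): t_3 = 12.3 × 0.12 / 0.1681 = 8.781 d
Total t = Σ t_i = 15.36 days.

15.4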